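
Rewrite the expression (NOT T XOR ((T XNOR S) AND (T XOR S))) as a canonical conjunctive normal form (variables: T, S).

(NOT T OR S) AND (NOT T OR NOT S)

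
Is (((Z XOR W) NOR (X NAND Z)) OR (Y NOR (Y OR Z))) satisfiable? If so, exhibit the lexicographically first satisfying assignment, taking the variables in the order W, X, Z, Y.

W=0, X=0, Z=0, Y=0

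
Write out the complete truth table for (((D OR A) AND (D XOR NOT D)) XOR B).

A | D | B | Output
------------------
0 | 0 | 0 | 0
0 | 0 | 1 | 1
0 | 1 | 0 | 1
0 | 1 | 1 | 0
1 | 0 | 0 | 1
1 | 0 | 1 | 0
1 | 1 | 0 | 1
1 | 1 | 1 | 0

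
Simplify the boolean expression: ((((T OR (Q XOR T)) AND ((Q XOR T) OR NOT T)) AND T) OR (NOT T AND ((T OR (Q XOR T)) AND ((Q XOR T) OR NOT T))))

By distribution ((E AND v) OR (E AND NOT v) = E) then distribution ((E OR v) AND (E OR NOT v) = E):
= (Q XOR T)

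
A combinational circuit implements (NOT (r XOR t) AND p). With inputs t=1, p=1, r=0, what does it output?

Substituting: (NOT (0 XOR 1) AND 1)
= 0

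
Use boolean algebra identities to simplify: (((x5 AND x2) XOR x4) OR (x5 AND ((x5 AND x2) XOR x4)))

By absorption (E OR (E AND v) = E):
= ((x5 AND x2) XOR x4)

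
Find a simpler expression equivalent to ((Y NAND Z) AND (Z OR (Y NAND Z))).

By absorption (E AND (E OR v) = E):
= (Y NAND Z)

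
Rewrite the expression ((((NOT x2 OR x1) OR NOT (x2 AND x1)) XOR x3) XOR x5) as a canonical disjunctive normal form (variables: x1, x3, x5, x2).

(NOT x1 AND NOT x3 AND NOT x5 AND NOT x2) OR (NOT x1 AND NOT x3 AND NOT x5 AND x2) OR (NOT x1 AND x3 AND x5 AND NOT x2) OR (NOT x1 AND x3 AND x5 AND x2) OR (x1 AND NOT x3 AND NOT x5 AND NOT x2) OR (x1 AND NOT x3 AND NOT x5 AND x2) OR (x1 AND x3 AND x5 AND NOT x2) OR (x1 AND x3 AND x5 AND x2)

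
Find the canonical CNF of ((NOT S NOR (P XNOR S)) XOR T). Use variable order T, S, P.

(T OR S OR P) AND (T OR S OR NOT P) AND (T OR NOT S OR NOT P) AND (NOT T OR NOT S OR P)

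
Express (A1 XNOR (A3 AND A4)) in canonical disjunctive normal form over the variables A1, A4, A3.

(NOT A1 AND NOT A4 AND NOT A3) OR (NOT A1 AND NOT A4 AND A3) OR (NOT A1 AND A4 AND NOT A3) OR (A1 AND A4 AND A3)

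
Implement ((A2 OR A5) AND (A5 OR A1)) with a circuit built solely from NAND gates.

((((A2 NAND A2) NAND (A5 NAND A5)) NAND ((A5 NAND A5) NAND (A1 NAND A1))) NAND (((A2 NAND A2) NAND (A5 NAND A5)) NAND ((A5 NAND A5) NAND (A1 NAND A1))))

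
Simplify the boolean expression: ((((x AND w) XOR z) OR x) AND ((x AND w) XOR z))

By absorption (E AND (E OR v) = E):
= ((x AND w) XOR z)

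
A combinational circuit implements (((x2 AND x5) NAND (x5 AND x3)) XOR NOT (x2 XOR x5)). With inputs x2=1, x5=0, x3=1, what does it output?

Substituting: (((1 AND 0) NAND (0 AND 1)) XOR NOT (1 XOR 0))
= 1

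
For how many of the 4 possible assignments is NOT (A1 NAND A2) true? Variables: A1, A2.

Satisfying assignments: (1,1)
Count: 1 out of 4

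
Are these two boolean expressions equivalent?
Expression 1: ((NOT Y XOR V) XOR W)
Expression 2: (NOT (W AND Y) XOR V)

No. Counterexample: with Y=0, V=0, W=1, Expression 1 = 0 but Expression 2 = 1.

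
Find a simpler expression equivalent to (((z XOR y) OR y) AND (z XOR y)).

By absorption (E AND (E OR v) = E):
= (z XOR y)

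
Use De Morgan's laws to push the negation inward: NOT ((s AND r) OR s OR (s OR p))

NOT (s AND r) AND NOT s AND NOT (s OR p)
De Morgan's: NOT(OR of terms) = AND of negations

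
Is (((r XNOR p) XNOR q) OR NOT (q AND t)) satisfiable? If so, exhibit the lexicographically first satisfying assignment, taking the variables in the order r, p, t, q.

r=0, p=0, t=0, q=0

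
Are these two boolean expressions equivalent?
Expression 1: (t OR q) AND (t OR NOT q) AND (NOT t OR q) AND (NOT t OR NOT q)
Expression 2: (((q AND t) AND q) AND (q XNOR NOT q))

Yes, they are equivalent — the two output columns agree on all 4 assignments:
t | q | Expression 1 | Expression 2
-----------------------------------
0 | 0 | 0 | 0
0 | 1 | 0 | 0
1 | 0 | 0 | 0
1 | 1 | 0 | 0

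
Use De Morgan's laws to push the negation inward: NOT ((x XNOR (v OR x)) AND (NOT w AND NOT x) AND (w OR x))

NOT (x XNOR (v OR x)) OR NOT (NOT w AND NOT x) OR NOT (w OR x)
De Morgan's: NOT(AND of terms) = OR of negations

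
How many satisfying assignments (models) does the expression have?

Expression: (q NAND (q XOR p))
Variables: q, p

Satisfying assignments: (0,0), (0,1), (1,1)
Count: 3 out of 4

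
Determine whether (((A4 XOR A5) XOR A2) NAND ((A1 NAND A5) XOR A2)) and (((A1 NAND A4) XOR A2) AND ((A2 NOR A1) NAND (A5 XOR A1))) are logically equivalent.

No. Counterexample: with A5=0, A1=0, A2=0, A4=1, Expression 1 = 0 but Expression 2 = 1.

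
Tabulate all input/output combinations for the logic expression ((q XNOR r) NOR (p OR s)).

p | s | q | r | Output
----------------------
0 | 0 | 0 | 0 | 0
0 | 0 | 0 | 1 | 1
0 | 0 | 1 | 0 | 1
0 | 0 | 1 | 1 | 0
0 | 1 | 0 | 0 | 0
0 | 1 | 0 | 1 | 0
0 | 1 | 1 | 0 | 0
0 | 1 | 1 | 1 | 0
1 | 0 | 0 | 0 | 0
1 | 0 | 0 | 1 | 0
1 | 0 | 1 | 0 | 0
1 | 0 | 1 | 1 | 0
1 | 1 | 0 | 0 | 0
1 | 1 | 0 | 1 | 0
1 | 1 | 1 | 0 | 0
1 | 1 | 1 | 1 | 0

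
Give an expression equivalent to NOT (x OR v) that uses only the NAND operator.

(((x NAND x) NAND (v NAND v)) NAND ((x NAND x) NAND (v NAND v)))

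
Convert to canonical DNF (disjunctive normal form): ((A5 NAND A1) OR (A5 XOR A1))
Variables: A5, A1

(NOT A5 AND NOT A1) OR (NOT A5 AND A1) OR (A5 AND NOT A1)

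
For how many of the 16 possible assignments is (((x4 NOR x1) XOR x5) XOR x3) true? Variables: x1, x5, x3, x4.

Satisfying assignments: (0,0,0,0), (0,0,1,1), (0,1,0,1), (0,1,1,0), (1,0,1,0), (1,0,1,1), (1,1,0,0), (1,1,0,1)
Count: 8 out of 16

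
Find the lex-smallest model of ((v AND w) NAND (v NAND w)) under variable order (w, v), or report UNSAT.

w=0, v=0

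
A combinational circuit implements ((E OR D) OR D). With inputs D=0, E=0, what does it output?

Substituting: ((0 OR 0) OR 0)
= 0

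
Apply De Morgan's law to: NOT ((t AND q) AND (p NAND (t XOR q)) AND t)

NOT (t AND q) OR NOT (p NAND (t XOR q)) OR NOT t
De Morgan's: NOT(AND of terms) = OR of negations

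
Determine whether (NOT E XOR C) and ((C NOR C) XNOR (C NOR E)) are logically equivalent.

No. Counterexample: with C=1, E=0, Expression 1 = 0 but Expression 2 = 1.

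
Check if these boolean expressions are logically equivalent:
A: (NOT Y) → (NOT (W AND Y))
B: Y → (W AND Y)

No, Inverse is not equivalent to original (counterexample: W=0, Y=1)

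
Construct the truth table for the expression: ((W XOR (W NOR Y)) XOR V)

W | V | Y | Output
------------------
0 | 0 | 0 | 1
0 | 0 | 1 | 0
0 | 1 | 0 | 0
0 | 1 | 1 | 1
1 | 0 | 0 | 1
1 | 0 | 1 | 1
1 | 1 | 0 | 0
1 | 1 | 1 | 0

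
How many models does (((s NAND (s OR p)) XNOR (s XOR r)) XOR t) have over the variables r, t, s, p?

Satisfying assignments: (0,1,0,0), (0,1,0,1), (0,1,1,0), (0,1,1,1), (1,0,0,0), (1,0,0,1), (1,0,1,0), (1,0,1,1)
Count: 8 out of 16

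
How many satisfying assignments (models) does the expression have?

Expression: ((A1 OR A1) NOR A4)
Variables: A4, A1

Satisfying assignments: (0,0)
Count: 1 out of 4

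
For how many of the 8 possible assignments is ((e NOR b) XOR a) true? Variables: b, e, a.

Satisfying assignments: (0,0,0), (0,1,1), (1,0,1), (1,1,1)
Count: 4 out of 8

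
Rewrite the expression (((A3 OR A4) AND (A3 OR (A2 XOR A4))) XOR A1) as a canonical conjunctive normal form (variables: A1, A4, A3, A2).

(A1 OR A4 OR A3 OR A2) AND (A1 OR A4 OR A3 OR NOT A2) AND (A1 OR NOT A4 OR A3 OR NOT A2) AND (NOT A1 OR A4 OR NOT A3 OR A2) AND (NOT A1 OR A4 OR NOT A3 OR NOT A2) AND (NOT A1 OR NOT A4 OR A3 OR A2) AND (NOT A1 OR NOT A4 OR NOT A3 OR A2) AND (NOT A1 OR NOT A4 OR NOT A3 OR NOT A2)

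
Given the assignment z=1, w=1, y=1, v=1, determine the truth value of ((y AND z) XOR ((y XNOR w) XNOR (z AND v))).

Substituting: ((1 AND 1) XOR ((1 XNOR 1) XNOR (1 AND 1)))
= 0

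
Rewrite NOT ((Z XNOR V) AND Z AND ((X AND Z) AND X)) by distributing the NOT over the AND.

NOT (Z XNOR V) OR NOT Z OR NOT ((X AND Z) AND X)
De Morgan's: NOT(AND of terms) = OR of negations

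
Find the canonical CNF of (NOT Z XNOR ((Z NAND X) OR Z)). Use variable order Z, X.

(NOT Z OR X) AND (NOT Z OR NOT X)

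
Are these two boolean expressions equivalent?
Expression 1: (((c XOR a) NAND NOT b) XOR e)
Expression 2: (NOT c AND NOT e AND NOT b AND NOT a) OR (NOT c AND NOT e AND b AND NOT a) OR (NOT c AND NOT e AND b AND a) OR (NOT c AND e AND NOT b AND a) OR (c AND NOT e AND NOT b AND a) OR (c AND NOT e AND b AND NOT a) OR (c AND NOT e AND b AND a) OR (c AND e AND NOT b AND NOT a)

Yes, they are equivalent — the two output columns agree on all 16 assignments:
c | e | b | a | Expression 1 | Expression 2
-------------------------------------------
0 | 0 | 0 | 0 | 1 | 1
0 | 0 | 0 | 1 | 0 | 0
0 | 0 | 1 | 0 | 1 | 1
0 | 0 | 1 | 1 | 1 | 1
0 | 1 | 0 | 0 | 0 | 0
0 | 1 | 0 | 1 | 1 | 1
0 | 1 | 1 | 0 | 0 | 0
0 | 1 | 1 | 1 | 0 | 0
1 | 0 | 0 | 0 | 0 | 0
1 | 0 | 0 | 1 | 1 | 1
1 | 0 | 1 | 0 | 1 | 1
1 | 0 | 1 | 1 | 1 | 1
1 | 1 | 0 | 0 | 1 | 1
1 | 1 | 0 | 1 | 0 | 0
1 | 1 | 1 | 0 | 0 | 0
1 | 1 | 1 | 1 | 0 | 0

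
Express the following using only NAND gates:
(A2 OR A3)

((A2 NAND A2) NAND (A3 NAND A3))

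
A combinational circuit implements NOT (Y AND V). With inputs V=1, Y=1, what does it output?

Substituting: NOT (1 AND 1)
= 0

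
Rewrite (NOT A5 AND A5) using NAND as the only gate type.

(((A5 NAND A5) NAND A5) NAND ((A5 NAND A5) NAND A5))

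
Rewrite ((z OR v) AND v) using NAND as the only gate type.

((((z NAND z) NAND (v NAND v)) NAND v) NAND (((z NAND z) NAND (v NAND v)) NAND v))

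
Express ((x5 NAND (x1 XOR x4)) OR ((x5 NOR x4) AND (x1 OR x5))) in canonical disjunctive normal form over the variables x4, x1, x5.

(NOT x4 AND NOT x1 AND NOT x5) OR (NOT x4 AND NOT x1 AND x5) OR (NOT x4 AND x1 AND NOT x5) OR (x4 AND NOT x1 AND NOT x5) OR (x4 AND x1 AND NOT x5) OR (x4 AND x1 AND x5)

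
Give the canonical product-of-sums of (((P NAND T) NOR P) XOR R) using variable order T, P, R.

ΠM(0, 2, 4, 6) = (T OR P OR R) AND (T OR NOT P OR R) AND (NOT T OR P OR R) AND (NOT T OR NOT P OR R)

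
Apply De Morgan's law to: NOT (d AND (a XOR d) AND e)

NOT d OR NOT (a XOR d) OR NOT e
De Morgan's: NOT(AND of terms) = OR of negations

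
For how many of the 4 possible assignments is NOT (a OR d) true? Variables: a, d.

Satisfying assignments: (0,0)
Count: 1 out of 4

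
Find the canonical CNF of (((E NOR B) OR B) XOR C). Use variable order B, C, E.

(B OR C OR NOT E) AND (B OR NOT C OR E) AND (NOT B OR NOT C OR E) AND (NOT B OR NOT C OR NOT E)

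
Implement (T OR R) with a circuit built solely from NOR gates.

((T NOR R) NOR (T NOR R))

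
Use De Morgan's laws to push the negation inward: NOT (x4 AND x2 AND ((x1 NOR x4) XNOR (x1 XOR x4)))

NOT x4 OR NOT x2 OR NOT ((x1 NOR x4) XNOR (x1 XOR x4))
De Morgan's: NOT(AND of terms) = OR of negations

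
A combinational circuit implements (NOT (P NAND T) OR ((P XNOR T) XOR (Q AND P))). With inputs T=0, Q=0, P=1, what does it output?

Substituting: (NOT (1 NAND 0) OR ((1 XNOR 0) XOR (0 AND 1)))
= 0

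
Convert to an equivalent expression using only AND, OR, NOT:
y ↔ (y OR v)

(y AND (y OR v)) OR (NOT y AND NOT (y OR v))
(Biconditional = both true or both false)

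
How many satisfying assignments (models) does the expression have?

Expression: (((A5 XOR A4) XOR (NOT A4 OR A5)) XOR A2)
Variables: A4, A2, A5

Satisfying assignments: (0,0,0), (0,1,1), (1,0,0), (1,0,1)
Count: 4 out of 8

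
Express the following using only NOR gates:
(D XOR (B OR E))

((((D NOR ((B NOR E) NOR (B NOR E))) NOR (D NOR ((B NOR E) NOR (B NOR E)))) NOR ((D NOR ((B NOR E) NOR (B NOR E))) NOR (D NOR ((B NOR E) NOR (B NOR E))))) NOR ((((D NOR D) NOR (((B NOR E) NOR (B NOR E)) NOR ((B NOR E) NOR (B NOR E)))) NOR ((D NOR D) NOR (((B NOR E) NOR (B NOR E)) NOR ((B NOR E) NOR (B NOR E))))) NOR (((D NOR D) NOR (((B NOR E) NOR (B NOR E)) NOR ((B NOR E) NOR (B NOR E)))) NOR ((D NOR D) NOR (((B NOR E) NOR (B NOR E)) NOR ((B NOR E) NOR (B NOR E)))))))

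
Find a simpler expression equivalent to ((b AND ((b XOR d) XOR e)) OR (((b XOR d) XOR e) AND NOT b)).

By distribution ((E AND v) OR (E AND NOT v) = E):
= ((b XOR d) XOR e)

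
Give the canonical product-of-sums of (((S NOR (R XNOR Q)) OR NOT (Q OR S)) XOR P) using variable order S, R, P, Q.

ΠM(2, 3, 5, 6, 8, 9, 12, 13) = (S OR R OR NOT P OR Q) AND (S OR R OR NOT P OR NOT Q) AND (S OR NOT R OR P OR NOT Q) AND (S OR NOT R OR NOT P OR Q) AND (NOT S OR R OR P OR Q) AND (NOT S OR R OR P OR NOT Q) AND (NOT S OR NOT R OR P OR Q) AND (NOT S OR NOT R OR P OR NOT Q)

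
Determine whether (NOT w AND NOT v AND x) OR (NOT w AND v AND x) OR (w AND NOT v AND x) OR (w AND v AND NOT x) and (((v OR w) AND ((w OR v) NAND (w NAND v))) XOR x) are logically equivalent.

Yes, they are equivalent — the two output columns agree on all 8 assignments:
w | v | x | Expression 1 | Expression 2
---------------------------------------
0 | 0 | 0 | 0 | 0
0 | 0 | 1 | 1 | 1
0 | 1 | 0 | 0 | 0
0 | 1 | 1 | 1 | 1
1 | 0 | 0 | 0 | 0
1 | 0 | 1 | 1 | 1
1 | 1 | 0 | 1 | 1
1 | 1 | 1 | 0 | 0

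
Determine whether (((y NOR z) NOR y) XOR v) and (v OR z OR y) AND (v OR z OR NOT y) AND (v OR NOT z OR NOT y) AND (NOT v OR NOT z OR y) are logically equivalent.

Yes, they are equivalent — the two output columns agree on all 8 assignments:
v | z | y | Expression 1 | Expression 2
---------------------------------------
0 | 0 | 0 | 0 | 0
0 | 0 | 1 | 0 | 0
0 | 1 | 0 | 1 | 1
0 | 1 | 1 | 0 | 0
1 | 0 | 0 | 1 | 1
1 | 0 | 1 | 1 | 1
1 | 1 | 0 | 0 | 0
1 | 1 | 1 | 1 | 1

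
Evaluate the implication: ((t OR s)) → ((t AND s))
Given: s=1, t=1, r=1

Antecedent ((t OR s)) = 1; consequent ((t AND s)) = 1.
1 → 1 = 1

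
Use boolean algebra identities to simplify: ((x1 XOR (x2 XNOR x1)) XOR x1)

By XOR self-cancellation ((E XOR v) XOR v = E):
= (x2 XNOR x1)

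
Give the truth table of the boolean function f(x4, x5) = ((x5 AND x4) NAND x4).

x4 | x5 | Output
----------------
0 | 0 | 1
0 | 1 | 1
1 | 0 | 1
1 | 1 | 0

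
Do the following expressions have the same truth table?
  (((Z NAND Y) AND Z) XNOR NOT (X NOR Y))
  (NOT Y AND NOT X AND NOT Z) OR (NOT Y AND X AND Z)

Yes, they are equivalent — the two output columns agree on all 8 assignments:
Y | X | Z | Expression 1 | Expression 2
---------------------------------------
0 | 0 | 0 | 1 | 1
0 | 0 | 1 | 0 | 0
0 | 1 | 0 | 0 | 0
0 | 1 | 1 | 1 | 1
1 | 0 | 0 | 0 | 0
1 | 0 | 1 | 0 | 0
1 | 1 | 0 | 0 | 0
1 | 1 | 1 | 0 | 0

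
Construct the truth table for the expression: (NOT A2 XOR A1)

A1 | A2 | Output
----------------
0 | 0 | 1
0 | 1 | 0
1 | 0 | 0
1 | 1 | 1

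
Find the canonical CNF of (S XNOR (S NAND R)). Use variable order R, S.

(R OR S) AND (NOT R OR S) AND (NOT R OR NOT S)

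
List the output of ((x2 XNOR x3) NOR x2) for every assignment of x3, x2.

x3 | x2 | Output
----------------
0 | 0 | 0
0 | 1 | 0
1 | 0 | 1
1 | 1 | 0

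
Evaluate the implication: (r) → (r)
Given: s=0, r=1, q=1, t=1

Antecedent (r) = 1; consequent (r) = 1.
1 → 1 = 1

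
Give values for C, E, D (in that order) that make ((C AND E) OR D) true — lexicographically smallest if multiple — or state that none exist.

C=0, E=0, D=1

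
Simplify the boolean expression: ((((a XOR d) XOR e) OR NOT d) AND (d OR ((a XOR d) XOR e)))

By distribution ((E OR v) AND (E OR NOT v) = E):
= ((a XOR d) XOR e)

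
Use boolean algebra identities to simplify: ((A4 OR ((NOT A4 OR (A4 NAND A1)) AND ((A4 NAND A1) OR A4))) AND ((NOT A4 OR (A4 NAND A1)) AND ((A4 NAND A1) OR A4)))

By absorption (E AND (E OR v) = E) then distribution ((E OR v) AND (E OR NOT v) = E):
= (A4 NAND A1)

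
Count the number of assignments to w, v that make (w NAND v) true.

Satisfying assignments: (0,0), (0,1), (1,0)
Count: 3 out of 4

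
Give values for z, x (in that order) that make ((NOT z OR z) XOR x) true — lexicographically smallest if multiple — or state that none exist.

z=0, x=0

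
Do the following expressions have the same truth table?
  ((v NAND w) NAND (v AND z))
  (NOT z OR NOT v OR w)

Yes, they are equivalent — the two output columns agree on all 8 assignments:
z | v | w | Expression 1 | Expression 2
---------------------------------------
0 | 0 | 0 | 1 | 1
0 | 0 | 1 | 1 | 1
0 | 1 | 0 | 1 | 1
0 | 1 | 1 | 1 | 1
1 | 0 | 0 | 1 | 1
1 | 0 | 1 | 1 | 1
1 | 1 | 0 | 0 | 0
1 | 1 | 1 | 1 | 1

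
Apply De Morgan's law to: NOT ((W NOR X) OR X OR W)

NOT (W NOR X) AND NOT X AND NOT W
De Morgan's: NOT(OR of terms) = AND of negations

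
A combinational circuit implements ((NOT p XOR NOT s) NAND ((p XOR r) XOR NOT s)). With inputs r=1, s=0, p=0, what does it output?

Substituting: ((NOT 0 XOR NOT 0) NAND ((0 XOR 1) XOR NOT 0))
= 1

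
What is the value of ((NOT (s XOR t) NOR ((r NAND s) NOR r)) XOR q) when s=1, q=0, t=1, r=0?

Substituting: ((NOT (1 XOR 1) NOR ((0 NAND 1) NOR 0)) XOR 0)
= 0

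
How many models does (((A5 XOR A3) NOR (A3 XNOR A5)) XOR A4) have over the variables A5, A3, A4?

Satisfying assignments: (0,0,1), (0,1,1), (1,0,1), (1,1,1)
Count: 4 out of 8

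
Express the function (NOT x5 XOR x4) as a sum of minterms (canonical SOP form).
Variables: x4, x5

Σm(0, 3) = (NOT x4 AND NOT x5) OR (x4 AND x5)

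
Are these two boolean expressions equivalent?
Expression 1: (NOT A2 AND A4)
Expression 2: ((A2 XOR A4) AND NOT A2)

Yes, they are equivalent — the two output columns agree on all 4 assignments:
A2 | A4 | Expression 1 | Expression 2
-------------------------------------
0 | 0 | 0 | 0
0 | 1 | 1 | 1
1 | 0 | 0 | 0
1 | 1 | 0 | 0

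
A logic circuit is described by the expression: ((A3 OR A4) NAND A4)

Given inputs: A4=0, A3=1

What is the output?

Substituting: ((1 OR 0) NAND 0)
= 1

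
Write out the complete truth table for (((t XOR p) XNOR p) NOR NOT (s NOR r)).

s | r | t | p | Output
----------------------
0 | 0 | 0 | 0 | 0
0 | 0 | 0 | 1 | 0
0 | 0 | 1 | 0 | 1
0 | 0 | 1 | 1 | 1
0 | 1 | 0 | 0 | 0
0 | 1 | 0 | 1 | 0
0 | 1 | 1 | 0 | 0
0 | 1 | 1 | 1 | 0
1 | 0 | 0 | 0 | 0
1 | 0 | 0 | 1 | 0
1 | 0 | 1 | 0 | 0
1 | 0 | 1 | 1 | 0
1 | 1 | 0 | 0 | 0
1 | 1 | 0 | 1 | 0
1 | 1 | 1 | 0 | 0
1 | 1 | 1 | 1 | 0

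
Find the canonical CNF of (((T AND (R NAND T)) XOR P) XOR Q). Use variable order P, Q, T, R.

(P OR Q OR T OR R) AND (P OR Q OR T OR NOT R) AND (P OR Q OR NOT T OR NOT R) AND (P OR NOT Q OR NOT T OR R) AND (NOT P OR Q OR NOT T OR R) AND (NOT P OR NOT Q OR T OR R) AND (NOT P OR NOT Q OR T OR NOT R) AND (NOT P OR NOT Q OR NOT T OR NOT R)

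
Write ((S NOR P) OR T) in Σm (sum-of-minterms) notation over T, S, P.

Σm(0, 4, 5, 6, 7) = (NOT T AND NOT S AND NOT P) OR (T AND NOT S AND NOT P) OR (T AND NOT S AND P) OR (T AND S AND NOT P) OR (T AND S AND P)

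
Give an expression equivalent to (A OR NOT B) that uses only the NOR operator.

((A NOR (B NOR B)) NOR (A NOR (B NOR B)))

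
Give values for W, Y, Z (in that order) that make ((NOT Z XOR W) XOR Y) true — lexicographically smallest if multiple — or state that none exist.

W=0, Y=0, Z=0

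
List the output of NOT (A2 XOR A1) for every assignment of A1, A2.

A1 | A2 | Output
----------------
0 | 0 | 1
0 | 1 | 0
1 | 0 | 0
1 | 1 | 1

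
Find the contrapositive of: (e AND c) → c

Contrapositive: NOT c → NOT (e AND c)
Note: A statement and its contrapositive are logically equivalent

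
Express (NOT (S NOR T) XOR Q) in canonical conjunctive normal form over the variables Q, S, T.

(Q OR S OR T) AND (NOT Q OR S OR NOT T) AND (NOT Q OR NOT S OR T) AND (NOT Q OR NOT S OR NOT T)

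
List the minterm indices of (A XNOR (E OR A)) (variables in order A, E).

Σm(0, 2, 3) = (NOT A AND NOT E) OR (A AND NOT E) OR (A AND E)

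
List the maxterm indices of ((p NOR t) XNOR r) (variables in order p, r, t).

ΠM(0, 3, 6, 7) = (p OR r OR t) AND (p OR NOT r OR NOT t) AND (NOT p OR NOT r OR t) AND (NOT p OR NOT r OR NOT t)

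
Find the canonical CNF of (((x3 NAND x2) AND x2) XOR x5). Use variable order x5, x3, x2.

(x5 OR x3 OR x2) AND (x5 OR NOT x3 OR x2) AND (x5 OR NOT x3 OR NOT x2) AND (NOT x5 OR x3 OR NOT x2)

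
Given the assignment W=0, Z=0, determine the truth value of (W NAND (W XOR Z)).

Substituting: (0 NAND (0 XOR 0))
= 1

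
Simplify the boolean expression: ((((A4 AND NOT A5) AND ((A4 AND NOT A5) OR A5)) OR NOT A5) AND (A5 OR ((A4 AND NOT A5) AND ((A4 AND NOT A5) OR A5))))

By distribution ((E OR v) AND (E OR NOT v) = E) then absorption (E AND (E OR v) = E):
= (A4 AND NOT A5)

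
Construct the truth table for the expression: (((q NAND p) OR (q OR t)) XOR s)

p | s | q | t | Output
----------------------
0 | 0 | 0 | 0 | 1
0 | 0 | 0 | 1 | 1
0 | 0 | 1 | 0 | 1
0 | 0 | 1 | 1 | 1
0 | 1 | 0 | 0 | 0
0 | 1 | 0 | 1 | 0
0 | 1 | 1 | 0 | 0
0 | 1 | 1 | 1 | 0
1 | 0 | 0 | 0 | 1
1 | 0 | 0 | 1 | 1
1 | 0 | 1 | 0 | 1
1 | 0 | 1 | 1 | 1
1 | 1 | 0 | 0 | 0
1 | 1 | 0 | 1 | 0
1 | 1 | 1 | 0 | 0
1 | 1 | 1 | 1 | 0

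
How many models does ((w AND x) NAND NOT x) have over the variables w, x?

Satisfying assignments: (0,0), (0,1), (1,0), (1,1)
Count: 4 out of 4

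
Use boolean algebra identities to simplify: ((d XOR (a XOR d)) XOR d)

By XOR self-cancellation ((E XOR v) XOR v = E):
= (a XOR d)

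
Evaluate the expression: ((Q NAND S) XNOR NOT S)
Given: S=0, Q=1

Substituting: ((1 NAND 0) XNOR NOT 0)
= 1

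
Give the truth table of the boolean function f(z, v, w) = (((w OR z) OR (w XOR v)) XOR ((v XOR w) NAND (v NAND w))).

z | v | w | Output
------------------
0 | 0 | 0 | 1
0 | 0 | 1 | 1
0 | 1 | 0 | 1
0 | 1 | 1 | 0
1 | 0 | 0 | 0
1 | 0 | 1 | 1
1 | 1 | 0 | 1
1 | 1 | 1 | 0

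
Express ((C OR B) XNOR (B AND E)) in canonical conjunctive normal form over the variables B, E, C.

(B OR E OR NOT C) AND (B OR NOT E OR NOT C) AND (NOT B OR E OR C) AND (NOT B OR E OR NOT C)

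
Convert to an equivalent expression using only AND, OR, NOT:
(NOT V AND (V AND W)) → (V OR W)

NOT (NOT V AND (V AND W)) OR (V OR W)
(Implication elimination: A → B = NOT A OR B)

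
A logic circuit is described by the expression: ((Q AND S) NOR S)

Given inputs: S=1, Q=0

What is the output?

Substituting: ((0 AND 1) NOR 1)
= 0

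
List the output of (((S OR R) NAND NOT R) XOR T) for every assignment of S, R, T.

S | R | T | Output
------------------
0 | 0 | 0 | 1
0 | 0 | 1 | 0
0 | 1 | 0 | 1
0 | 1 | 1 | 0
1 | 0 | 0 | 0
1 | 0 | 1 | 1
1 | 1 | 0 | 1
1 | 1 | 1 | 0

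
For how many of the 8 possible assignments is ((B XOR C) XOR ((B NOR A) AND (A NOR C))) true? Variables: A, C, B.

Satisfying assignments: (0,0,0), (0,0,1), (0,1,0), (1,0,1), (1,1,0)
Count: 5 out of 8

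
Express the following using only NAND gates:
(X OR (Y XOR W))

((X NAND X) NAND (((Y NAND (Y NAND W)) NAND (W NAND (Y NAND W))) NAND ((Y NAND (Y NAND W)) NAND (W NAND (Y NAND W)))))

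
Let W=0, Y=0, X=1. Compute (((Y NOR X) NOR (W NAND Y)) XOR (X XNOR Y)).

Substituting: (((0 NOR 1) NOR (0 NAND 0)) XOR (1 XNOR 0))
= 0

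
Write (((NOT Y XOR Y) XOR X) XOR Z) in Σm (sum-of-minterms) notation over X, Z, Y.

Σm(0, 1, 6, 7) = (NOT X AND NOT Z AND NOT Y) OR (NOT X AND NOT Z AND Y) OR (X AND Z AND NOT Y) OR (X AND Z AND Y)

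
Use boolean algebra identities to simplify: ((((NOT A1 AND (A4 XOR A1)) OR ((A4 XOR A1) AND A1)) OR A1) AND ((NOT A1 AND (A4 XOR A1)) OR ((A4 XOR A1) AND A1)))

By absorption (E AND (E OR v) = E) then distribution ((E AND v) OR (E AND NOT v) = E):
= (A4 XOR A1)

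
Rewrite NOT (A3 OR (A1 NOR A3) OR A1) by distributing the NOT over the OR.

NOT A3 AND NOT (A1 NOR A3) AND NOT A1
De Morgan's: NOT(OR of terms) = AND of negations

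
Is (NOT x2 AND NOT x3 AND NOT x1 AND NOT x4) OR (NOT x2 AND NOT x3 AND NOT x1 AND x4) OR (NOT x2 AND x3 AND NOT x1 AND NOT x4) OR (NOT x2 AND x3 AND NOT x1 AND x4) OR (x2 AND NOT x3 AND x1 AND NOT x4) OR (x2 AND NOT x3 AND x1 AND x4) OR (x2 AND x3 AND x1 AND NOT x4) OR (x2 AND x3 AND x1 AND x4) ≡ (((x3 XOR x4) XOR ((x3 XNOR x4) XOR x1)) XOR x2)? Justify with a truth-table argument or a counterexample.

Yes, they are equivalent — the two output columns agree on all 16 assignments:
x2 | x3 | x1 | x4 | Expression 1 | Expression 2
-----------------------------------------------
0 | 0 | 0 | 0 | 1 | 1
0 | 0 | 0 | 1 | 1 | 1
0 | 0 | 1 | 0 | 0 | 0
0 | 0 | 1 | 1 | 0 | 0
0 | 1 | 0 | 0 | 1 | 1
0 | 1 | 0 | 1 | 1 | 1
0 | 1 | 1 | 0 | 0 | 0
0 | 1 | 1 | 1 | 0 | 0
1 | 0 | 0 | 0 | 0 | 0
1 | 0 | 0 | 1 | 0 | 0
1 | 0 | 1 | 0 | 1 | 1
1 | 0 | 1 | 1 | 1 | 1
1 | 1 | 0 | 0 | 0 | 0
1 | 1 | 0 | 1 | 0 | 0
1 | 1 | 1 | 0 | 1 | 1
1 | 1 | 1 | 1 | 1 | 1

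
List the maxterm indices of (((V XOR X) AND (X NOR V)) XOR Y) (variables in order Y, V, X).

ΠM(0, 1, 2, 3) = (Y OR V OR X) AND (Y OR V OR NOT X) AND (Y OR NOT V OR X) AND (Y OR NOT V OR NOT X)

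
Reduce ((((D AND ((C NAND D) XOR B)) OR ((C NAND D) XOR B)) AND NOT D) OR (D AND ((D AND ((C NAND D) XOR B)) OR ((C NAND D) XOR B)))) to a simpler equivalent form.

By distribution ((E AND v) OR (E AND NOT v) = E) then absorption (E OR (E AND v) = E):
= ((C NAND D) XOR B)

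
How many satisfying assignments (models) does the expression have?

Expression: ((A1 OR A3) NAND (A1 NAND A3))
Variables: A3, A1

Satisfying assignments: (0,0), (1,1)
Count: 2 out of 4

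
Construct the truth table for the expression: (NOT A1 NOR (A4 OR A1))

A4 | A1 | Output
----------------
0 | 0 | 0
0 | 1 | 0
1 | 0 | 0
1 | 1 | 0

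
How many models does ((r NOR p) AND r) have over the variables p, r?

No assignment satisfies the expression.
Count: 0 out of 4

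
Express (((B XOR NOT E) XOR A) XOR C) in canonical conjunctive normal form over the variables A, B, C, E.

(A OR B OR C OR NOT E) AND (A OR B OR NOT C OR E) AND (A OR NOT B OR C OR E) AND (A OR NOT B OR NOT C OR NOT E) AND (NOT A OR B OR C OR E) AND (NOT A OR B OR NOT C OR NOT E) AND (NOT A OR NOT B OR C OR NOT E) AND (NOT A OR NOT B OR NOT C OR E)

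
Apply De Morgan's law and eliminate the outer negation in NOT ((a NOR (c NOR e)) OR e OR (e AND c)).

NOT (a NOR (c NOR e)) AND NOT e AND NOT (e AND c)
De Morgan's: NOT(OR of terms) = AND of negations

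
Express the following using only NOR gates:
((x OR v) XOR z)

((((((x NOR v) NOR (x NOR v)) NOR z) NOR (((x NOR v) NOR (x NOR v)) NOR z)) NOR ((((x NOR v) NOR (x NOR v)) NOR z) NOR (((x NOR v) NOR (x NOR v)) NOR z))) NOR ((((((x NOR v) NOR (x NOR v)) NOR ((x NOR v) NOR (x NOR v))) NOR (z NOR z)) NOR ((((x NOR v) NOR (x NOR v)) NOR ((x NOR v) NOR (x NOR v))) NOR (z NOR z))) NOR (((((x NOR v) NOR (x NOR v)) NOR ((x NOR v) NOR (x NOR v))) NOR (z NOR z)) NOR ((((x NOR v) NOR (x NOR v)) NOR ((x NOR v) NOR (x NOR v))) NOR (z NOR z)))))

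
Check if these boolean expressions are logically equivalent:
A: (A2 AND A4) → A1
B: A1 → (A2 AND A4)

No, Converse is not equivalent to original (counterexample: A4=0, A1=1, A2=0)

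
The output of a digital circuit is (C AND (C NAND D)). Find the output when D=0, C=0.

Substituting: (0 AND (0 NAND 0))
= 0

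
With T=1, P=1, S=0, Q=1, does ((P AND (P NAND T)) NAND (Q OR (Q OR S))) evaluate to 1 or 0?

Substituting: ((1 AND (1 NAND 1)) NAND (1 OR (1 OR 0)))
= 1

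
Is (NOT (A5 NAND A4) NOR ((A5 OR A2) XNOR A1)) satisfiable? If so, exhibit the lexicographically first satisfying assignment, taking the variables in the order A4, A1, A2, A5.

A4=0, A1=0, A2=0, A5=1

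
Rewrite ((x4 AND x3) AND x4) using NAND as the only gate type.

((((x4 NAND x3) NAND (x4 NAND x3)) NAND x4) NAND (((x4 NAND x3) NAND (x4 NAND x3)) NAND x4))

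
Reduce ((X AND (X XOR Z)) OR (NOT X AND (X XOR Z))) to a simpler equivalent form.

By distribution ((E AND v) OR (E AND NOT v) = E):
= (X XOR Z)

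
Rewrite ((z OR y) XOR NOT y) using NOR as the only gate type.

((((((z NOR y) NOR (z NOR y)) NOR (y NOR y)) NOR (((z NOR y) NOR (z NOR y)) NOR (y NOR y))) NOR ((((z NOR y) NOR (z NOR y)) NOR (y NOR y)) NOR (((z NOR y) NOR (z NOR y)) NOR (y NOR y)))) NOR ((((((z NOR y) NOR (z NOR y)) NOR ((z NOR y) NOR (z NOR y))) NOR ((y NOR y) NOR (y NOR y))) NOR ((((z NOR y) NOR (z NOR y)) NOR ((z NOR y) NOR (z NOR y))) NOR ((y NOR y) NOR (y NOR y)))) NOR (((((z NOR y) NOR (z NOR y)) NOR ((z NOR y) NOR (z NOR y))) NOR ((y NOR y) NOR (y NOR y))) NOR ((((z NOR y) NOR (z NOR y)) NOR ((z NOR y) NOR (z NOR y))) NOR ((y NOR y) NOR (y NOR y))))))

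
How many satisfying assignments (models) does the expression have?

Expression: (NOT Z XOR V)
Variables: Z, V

Satisfying assignments: (0,0), (1,1)
Count: 2 out of 4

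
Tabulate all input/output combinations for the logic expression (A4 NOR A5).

A4 | A5 | Output
----------------
0 | 0 | 1
0 | 1 | 0
1 | 0 | 0
1 | 1 | 0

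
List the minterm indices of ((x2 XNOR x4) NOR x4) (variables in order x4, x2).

Σm(1) = (NOT x4 AND x2)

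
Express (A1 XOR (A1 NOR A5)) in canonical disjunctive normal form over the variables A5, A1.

(NOT A5 AND NOT A1) OR (NOT A5 AND A1) OR (A5 AND A1)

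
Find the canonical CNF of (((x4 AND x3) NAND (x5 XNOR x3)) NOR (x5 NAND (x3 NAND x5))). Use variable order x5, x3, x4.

(x5 OR x3 OR x4) AND (x5 OR x3 OR NOT x4) AND (x5 OR NOT x3 OR x4) AND (x5 OR NOT x3 OR NOT x4) AND (NOT x5 OR x3 OR x4) AND (NOT x5 OR x3 OR NOT x4) AND (NOT x5 OR NOT x3 OR x4) AND (NOT x5 OR NOT x3 OR NOT x4)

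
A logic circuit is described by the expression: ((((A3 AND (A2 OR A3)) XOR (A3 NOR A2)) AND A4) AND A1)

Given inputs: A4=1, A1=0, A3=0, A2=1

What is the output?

Substituting: ((((0 AND (1 OR 0)) XOR (0 NOR 1)) AND 1) AND 0)
= 0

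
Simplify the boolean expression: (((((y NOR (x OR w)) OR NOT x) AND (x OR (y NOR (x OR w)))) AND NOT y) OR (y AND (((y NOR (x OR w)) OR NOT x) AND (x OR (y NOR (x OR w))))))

By distribution ((E AND v) OR (E AND NOT v) = E) then distribution ((E OR v) AND (E OR NOT v) = E):
= (y NOR (x OR w))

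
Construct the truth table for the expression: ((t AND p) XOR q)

p | t | q | Output
------------------
0 | 0 | 0 | 0
0 | 0 | 1 | 1
0 | 1 | 0 | 0
0 | 1 | 1 | 1
1 | 0 | 0 | 0
1 | 0 | 1 | 1
1 | 1 | 0 | 1
1 | 1 | 1 | 0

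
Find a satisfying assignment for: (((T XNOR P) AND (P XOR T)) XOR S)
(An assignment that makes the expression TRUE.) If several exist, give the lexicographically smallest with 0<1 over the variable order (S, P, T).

S=1, P=0, T=0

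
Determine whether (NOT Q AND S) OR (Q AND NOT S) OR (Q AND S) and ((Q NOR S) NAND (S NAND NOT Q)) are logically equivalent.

Yes, they are equivalent — the two output columns agree on all 4 assignments:
Q | S | Expression 1 | Expression 2
-----------------------------------
0 | 0 | 0 | 0
0 | 1 | 1 | 1
1 | 0 | 1 | 1
1 | 1 | 1 | 1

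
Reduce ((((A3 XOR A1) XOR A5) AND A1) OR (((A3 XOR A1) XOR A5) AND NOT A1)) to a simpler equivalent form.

By distribution ((E AND v) OR (E AND NOT v) = E):
= ((A3 XOR A1) XOR A5)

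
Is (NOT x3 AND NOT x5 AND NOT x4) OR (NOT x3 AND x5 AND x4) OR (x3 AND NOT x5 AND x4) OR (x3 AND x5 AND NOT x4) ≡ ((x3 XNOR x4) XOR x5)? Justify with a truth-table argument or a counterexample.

Yes, they are equivalent — the two output columns agree on all 8 assignments:
x3 | x5 | x4 | Expression 1 | Expression 2
------------------------------------------
0 | 0 | 0 | 1 | 1
0 | 0 | 1 | 0 | 0
0 | 1 | 0 | 0 | 0
0 | 1 | 1 | 1 | 1
1 | 0 | 0 | 0 | 0
1 | 0 | 1 | 1 | 1
1 | 1 | 0 | 1 | 1
1 | 1 | 1 | 0 | 0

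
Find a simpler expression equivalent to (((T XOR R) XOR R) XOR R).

By XOR self-cancellation ((E XOR v) XOR v = E):
= (T XOR R)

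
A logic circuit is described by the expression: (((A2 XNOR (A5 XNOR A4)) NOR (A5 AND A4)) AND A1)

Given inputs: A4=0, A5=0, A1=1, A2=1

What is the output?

Substituting: (((1 XNOR (0 XNOR 0)) NOR (0 AND 0)) AND 1)
= 0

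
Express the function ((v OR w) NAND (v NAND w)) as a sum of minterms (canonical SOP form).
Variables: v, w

Σm(0, 3) = (NOT v AND NOT w) OR (v AND w)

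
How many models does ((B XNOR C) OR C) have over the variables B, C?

Satisfying assignments: (0,0), (0,1), (1,1)
Count: 3 out of 4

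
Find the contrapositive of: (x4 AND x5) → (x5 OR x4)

Contrapositive: NOT (x5 OR x4) → NOT (x4 AND x5)
Note: A statement and its contrapositive are logically equivalent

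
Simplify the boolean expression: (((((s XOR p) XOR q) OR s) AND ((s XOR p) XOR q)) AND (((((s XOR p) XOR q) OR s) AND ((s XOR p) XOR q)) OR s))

By absorption (E AND (E OR v) = E) then absorption (E AND (E OR v) = E):
= ((s XOR p) XOR q)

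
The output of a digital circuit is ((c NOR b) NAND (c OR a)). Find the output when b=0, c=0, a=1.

Substituting: ((0 NOR 0) NAND (0 OR 1))
= 0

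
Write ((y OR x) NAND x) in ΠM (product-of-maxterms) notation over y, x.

ΠM(1, 3) = (y OR NOT x) AND (NOT y OR NOT x)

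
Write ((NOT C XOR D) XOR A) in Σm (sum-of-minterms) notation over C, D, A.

Σm(0, 3, 5, 6) = (NOT C AND NOT D AND NOT A) OR (NOT C AND D AND A) OR (C AND NOT D AND A) OR (C AND D AND NOT A)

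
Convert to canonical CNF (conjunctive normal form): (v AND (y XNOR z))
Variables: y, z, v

(y OR z OR v) AND (y OR NOT z OR v) AND (y OR NOT z OR NOT v) AND (NOT y OR z OR v) AND (NOT y OR z OR NOT v) AND (NOT y OR NOT z OR v)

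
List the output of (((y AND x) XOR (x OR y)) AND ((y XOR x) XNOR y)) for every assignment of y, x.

y | x | Output
--------------
0 | 0 | 0
0 | 1 | 0
1 | 0 | 1
1 | 1 | 0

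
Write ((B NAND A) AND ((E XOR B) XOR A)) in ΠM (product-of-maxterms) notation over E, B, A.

ΠM(0, 3, 5, 6, 7) = (E OR B OR A) AND (E OR NOT B OR NOT A) AND (NOT E OR B OR NOT A) AND (NOT E OR NOT B OR A) AND (NOT E OR NOT B OR NOT A)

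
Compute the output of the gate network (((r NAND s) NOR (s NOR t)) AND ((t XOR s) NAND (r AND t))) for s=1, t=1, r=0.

Substituting: (((0 NAND 1) NOR (1 NOR 1)) AND ((1 XOR 1) NAND (0 AND 1)))
= 0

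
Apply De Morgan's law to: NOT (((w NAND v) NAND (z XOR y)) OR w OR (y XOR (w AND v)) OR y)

NOT ((w NAND v) NAND (z XOR y)) AND NOT w AND NOT (y XOR (w AND v)) AND NOT y
De Morgan's: NOT(OR of terms) = AND of negations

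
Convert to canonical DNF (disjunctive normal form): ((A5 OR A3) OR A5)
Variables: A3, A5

(NOT A3 AND A5) OR (A3 AND NOT A5) OR (A3 AND A5)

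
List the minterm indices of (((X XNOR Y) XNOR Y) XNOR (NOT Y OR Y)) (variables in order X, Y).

Σm(2, 3) = (X AND NOT Y) OR (X AND Y)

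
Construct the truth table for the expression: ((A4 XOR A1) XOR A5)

A5 | A4 | A1 | Output
---------------------
0 | 0 | 0 | 0
0 | 0 | 1 | 1
0 | 1 | 0 | 1
0 | 1 | 1 | 0
1 | 0 | 0 | 1
1 | 0 | 1 | 0
1 | 1 | 0 | 0
1 | 1 | 1 | 1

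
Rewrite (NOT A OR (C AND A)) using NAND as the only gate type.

(((A NAND A) NAND (A NAND A)) NAND (((C NAND A) NAND (C NAND A)) NAND ((C NAND A) NAND (C NAND A))))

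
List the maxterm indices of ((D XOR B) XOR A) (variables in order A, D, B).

ΠM(0, 3, 5, 6) = (A OR D OR B) AND (A OR NOT D OR NOT B) AND (NOT A OR D OR NOT B) AND (NOT A OR NOT D OR B)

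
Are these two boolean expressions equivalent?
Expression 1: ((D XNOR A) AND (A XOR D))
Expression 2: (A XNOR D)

No. Counterexample: with D=0, A=0, Expression 1 = 0 but Expression 2 = 1.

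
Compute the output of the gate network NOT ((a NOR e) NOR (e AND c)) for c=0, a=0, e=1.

Substituting: NOT ((0 NOR 1) NOR (1 AND 0))
= 0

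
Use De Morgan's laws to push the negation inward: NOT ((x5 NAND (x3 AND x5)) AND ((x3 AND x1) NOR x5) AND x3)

NOT (x5 NAND (x3 AND x5)) OR NOT ((x3 AND x1) NOR x5) OR NOT x3
De Morgan's: NOT(AND of terms) = OR of negations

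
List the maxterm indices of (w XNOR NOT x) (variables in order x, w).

ΠM(0, 3) = (x OR w) AND (NOT x OR NOT w)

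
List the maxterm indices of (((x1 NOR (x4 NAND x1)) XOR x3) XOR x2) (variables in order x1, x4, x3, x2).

ΠM(0, 3, 4, 7, 8, 11, 12, 15) = (x1 OR x4 OR x3 OR x2) AND (x1 OR x4 OR NOT x3 OR NOT x2) AND (x1 OR NOT x4 OR x3 OR x2) AND (x1 OR NOT x4 OR NOT x3 OR NOT x2) AND (NOT x1 OR x4 OR x3 OR x2) AND (NOT x1 OR x4 OR NOT x3 OR NOT x2) AND (NOT x1 OR NOT x4 OR x3 OR x2) AND (NOT x1 OR NOT x4 OR NOT x3 OR NOT x2)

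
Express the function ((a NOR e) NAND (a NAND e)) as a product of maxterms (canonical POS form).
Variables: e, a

ΠM(0) = (e OR a)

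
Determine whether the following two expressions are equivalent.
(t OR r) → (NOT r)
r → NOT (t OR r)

Yes, Contrapositive is always equivalent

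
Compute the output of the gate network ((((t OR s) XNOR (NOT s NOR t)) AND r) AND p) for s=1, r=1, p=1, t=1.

Substituting: ((((1 OR 1) XNOR (NOT 1 NOR 1)) AND 1) AND 1)
= 0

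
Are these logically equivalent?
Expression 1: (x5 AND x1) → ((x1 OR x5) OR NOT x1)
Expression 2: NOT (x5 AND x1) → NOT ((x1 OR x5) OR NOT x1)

No, Inverse is not equivalent to original (counterexample: x5=0, x1=0, x4=0)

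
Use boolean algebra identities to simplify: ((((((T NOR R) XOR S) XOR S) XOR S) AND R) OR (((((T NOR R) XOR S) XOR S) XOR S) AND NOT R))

By distribution ((E AND v) OR (E AND NOT v) = E) then XOR self-cancellation ((E XOR v) XOR v = E):
= ((T NOR R) XOR S)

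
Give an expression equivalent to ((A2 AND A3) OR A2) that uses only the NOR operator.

((((A2 NOR A2) NOR (A3 NOR A3)) NOR A2) NOR (((A2 NOR A2) NOR (A3 NOR A3)) NOR A2))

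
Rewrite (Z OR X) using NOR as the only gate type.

((Z NOR X) NOR (Z NOR X))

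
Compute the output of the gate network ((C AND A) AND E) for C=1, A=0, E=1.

Substituting: ((1 AND 0) AND 1)
= 0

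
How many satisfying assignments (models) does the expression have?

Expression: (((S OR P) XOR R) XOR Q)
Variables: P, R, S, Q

Satisfying assignments: (0,0,0,1), (0,0,1,0), (0,1,0,0), (0,1,1,1), (1,0,0,0), (1,0,1,0), (1,1,0,1), (1,1,1,1)
Count: 8 out of 16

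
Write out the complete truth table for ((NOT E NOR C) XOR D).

C | E | D | Output
------------------
0 | 0 | 0 | 0
0 | 0 | 1 | 1
0 | 1 | 0 | 1
0 | 1 | 1 | 0
1 | 0 | 0 | 0
1 | 0 | 1 | 1
1 | 1 | 0 | 0
1 | 1 | 1 | 1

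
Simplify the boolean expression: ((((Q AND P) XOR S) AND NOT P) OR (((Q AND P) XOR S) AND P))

By distribution ((E AND v) OR (E AND NOT v) = E):
= ((Q AND P) XOR S)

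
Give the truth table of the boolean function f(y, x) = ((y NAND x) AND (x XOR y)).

y | x | Output
--------------
0 | 0 | 0
0 | 1 | 1
1 | 0 | 1
1 | 1 | 0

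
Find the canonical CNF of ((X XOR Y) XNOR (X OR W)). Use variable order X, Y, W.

(X OR Y OR NOT W) AND (X OR NOT Y OR W) AND (NOT X OR NOT Y OR W) AND (NOT X OR NOT Y OR NOT W)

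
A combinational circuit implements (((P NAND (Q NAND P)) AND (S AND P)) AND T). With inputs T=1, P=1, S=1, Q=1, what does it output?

Substituting: (((1 NAND (1 NAND 1)) AND (1 AND 1)) AND 1)
= 1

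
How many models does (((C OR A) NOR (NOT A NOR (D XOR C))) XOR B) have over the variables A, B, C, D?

Satisfying assignments: (0,0,0,0), (0,0,0,1), (0,1,1,0), (0,1,1,1), (1,1,0,0), (1,1,0,1), (1,1,1,0), (1,1,1,1)
Count: 8 out of 16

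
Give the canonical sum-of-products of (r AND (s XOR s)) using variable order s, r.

Σm() = FALSE (no minterms)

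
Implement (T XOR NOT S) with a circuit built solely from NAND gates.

((T NAND (T NAND (S NAND S))) NAND ((S NAND S) NAND (T NAND (S NAND S))))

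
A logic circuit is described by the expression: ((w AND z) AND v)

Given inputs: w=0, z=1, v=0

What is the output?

Substituting: ((0 AND 1) AND 0)
= 0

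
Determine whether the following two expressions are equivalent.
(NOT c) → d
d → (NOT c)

No, Converse is not equivalent to original (counterexample: d=0, c=0)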